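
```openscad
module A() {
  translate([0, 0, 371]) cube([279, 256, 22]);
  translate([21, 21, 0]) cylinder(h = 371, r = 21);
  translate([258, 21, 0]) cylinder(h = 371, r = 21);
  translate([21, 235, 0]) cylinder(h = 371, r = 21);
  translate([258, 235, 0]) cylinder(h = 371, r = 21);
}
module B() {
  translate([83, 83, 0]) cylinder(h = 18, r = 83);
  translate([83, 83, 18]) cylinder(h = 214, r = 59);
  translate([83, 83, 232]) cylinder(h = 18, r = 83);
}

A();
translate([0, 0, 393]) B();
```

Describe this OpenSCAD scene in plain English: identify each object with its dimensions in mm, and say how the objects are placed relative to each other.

A is a four-legged stool. The seat is a 279×256×22 mm slab whose top surface is at z = 393 mm; four round legs, each 42 mm in diameter, run from the floor (z = 0) to the underside of the seat, each leg's axis is inset half a diameter from the nearest pair of seat edges (so the leg's bounding box is flush with the corner).

B is a spool: two coaxial disc flanges of radius 83 mm and thickness 18 mm, joined by a core cylinder of radius 59 mm and height 214 mm. The lower flange rests on z = 0 and the three cylinders share a vertical axis.

The spool is on top of the stool.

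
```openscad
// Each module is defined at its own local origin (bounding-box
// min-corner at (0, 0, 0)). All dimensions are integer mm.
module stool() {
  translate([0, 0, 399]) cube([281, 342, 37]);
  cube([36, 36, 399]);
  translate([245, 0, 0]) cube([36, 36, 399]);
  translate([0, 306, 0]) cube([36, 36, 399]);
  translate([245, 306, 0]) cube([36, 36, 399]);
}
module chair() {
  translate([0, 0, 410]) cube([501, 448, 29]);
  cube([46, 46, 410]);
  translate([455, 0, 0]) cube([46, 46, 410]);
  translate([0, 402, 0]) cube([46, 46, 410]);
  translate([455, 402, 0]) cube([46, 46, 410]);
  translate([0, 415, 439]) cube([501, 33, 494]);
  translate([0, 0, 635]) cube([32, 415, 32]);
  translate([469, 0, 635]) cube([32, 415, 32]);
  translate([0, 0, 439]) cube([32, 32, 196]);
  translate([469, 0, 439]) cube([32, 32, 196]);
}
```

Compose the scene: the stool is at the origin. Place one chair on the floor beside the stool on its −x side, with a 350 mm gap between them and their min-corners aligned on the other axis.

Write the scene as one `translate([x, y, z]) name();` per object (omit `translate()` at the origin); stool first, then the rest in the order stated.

stool();
translate([-851, 0, 0]) chair();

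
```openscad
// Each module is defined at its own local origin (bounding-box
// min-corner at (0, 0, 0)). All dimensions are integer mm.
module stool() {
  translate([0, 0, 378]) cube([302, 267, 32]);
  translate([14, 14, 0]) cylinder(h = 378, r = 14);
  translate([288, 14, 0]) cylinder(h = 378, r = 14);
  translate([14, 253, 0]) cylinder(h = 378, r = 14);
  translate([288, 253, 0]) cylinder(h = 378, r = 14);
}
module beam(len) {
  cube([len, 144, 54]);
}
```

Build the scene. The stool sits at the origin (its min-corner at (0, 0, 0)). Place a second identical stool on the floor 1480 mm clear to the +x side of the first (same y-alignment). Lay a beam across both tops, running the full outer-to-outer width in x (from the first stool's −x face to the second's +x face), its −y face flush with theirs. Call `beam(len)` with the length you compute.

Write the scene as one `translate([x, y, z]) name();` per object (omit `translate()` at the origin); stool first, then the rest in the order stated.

stool();
translate([1782, 0, 0]) stool();
translate([0, 0, 410]) beam(2084);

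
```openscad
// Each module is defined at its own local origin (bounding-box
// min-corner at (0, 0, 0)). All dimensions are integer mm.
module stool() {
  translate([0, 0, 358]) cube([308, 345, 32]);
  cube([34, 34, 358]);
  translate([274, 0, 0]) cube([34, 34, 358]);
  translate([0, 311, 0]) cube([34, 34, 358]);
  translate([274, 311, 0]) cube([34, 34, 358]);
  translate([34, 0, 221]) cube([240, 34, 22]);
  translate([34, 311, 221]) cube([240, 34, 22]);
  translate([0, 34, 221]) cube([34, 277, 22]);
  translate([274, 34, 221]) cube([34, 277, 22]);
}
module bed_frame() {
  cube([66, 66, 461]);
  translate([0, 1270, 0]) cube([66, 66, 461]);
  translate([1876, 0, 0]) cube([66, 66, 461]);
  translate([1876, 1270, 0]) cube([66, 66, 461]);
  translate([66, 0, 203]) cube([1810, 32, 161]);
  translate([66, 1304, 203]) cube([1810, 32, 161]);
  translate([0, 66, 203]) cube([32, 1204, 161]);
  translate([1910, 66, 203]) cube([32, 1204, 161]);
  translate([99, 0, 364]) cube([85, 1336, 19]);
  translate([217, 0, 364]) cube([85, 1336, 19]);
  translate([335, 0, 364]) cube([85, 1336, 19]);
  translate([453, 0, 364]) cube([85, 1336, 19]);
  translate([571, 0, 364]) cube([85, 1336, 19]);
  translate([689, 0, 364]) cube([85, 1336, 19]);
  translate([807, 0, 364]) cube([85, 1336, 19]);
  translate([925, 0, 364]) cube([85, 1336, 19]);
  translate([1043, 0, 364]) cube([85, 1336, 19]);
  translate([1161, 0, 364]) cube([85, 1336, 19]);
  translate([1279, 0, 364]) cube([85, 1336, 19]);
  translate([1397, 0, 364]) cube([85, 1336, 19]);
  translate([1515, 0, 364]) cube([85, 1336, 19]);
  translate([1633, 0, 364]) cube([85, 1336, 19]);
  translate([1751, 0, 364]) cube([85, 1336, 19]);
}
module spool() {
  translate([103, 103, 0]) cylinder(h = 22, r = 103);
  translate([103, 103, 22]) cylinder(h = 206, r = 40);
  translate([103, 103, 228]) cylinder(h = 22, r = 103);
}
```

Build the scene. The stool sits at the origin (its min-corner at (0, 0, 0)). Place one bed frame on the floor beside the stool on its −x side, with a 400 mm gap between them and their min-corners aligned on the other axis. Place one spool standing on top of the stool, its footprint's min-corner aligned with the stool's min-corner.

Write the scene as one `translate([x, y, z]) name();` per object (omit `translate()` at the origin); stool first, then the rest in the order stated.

stool();
translate([-2342, 0, 0]) bed_frame();
translate([0, 0, 390]) spool();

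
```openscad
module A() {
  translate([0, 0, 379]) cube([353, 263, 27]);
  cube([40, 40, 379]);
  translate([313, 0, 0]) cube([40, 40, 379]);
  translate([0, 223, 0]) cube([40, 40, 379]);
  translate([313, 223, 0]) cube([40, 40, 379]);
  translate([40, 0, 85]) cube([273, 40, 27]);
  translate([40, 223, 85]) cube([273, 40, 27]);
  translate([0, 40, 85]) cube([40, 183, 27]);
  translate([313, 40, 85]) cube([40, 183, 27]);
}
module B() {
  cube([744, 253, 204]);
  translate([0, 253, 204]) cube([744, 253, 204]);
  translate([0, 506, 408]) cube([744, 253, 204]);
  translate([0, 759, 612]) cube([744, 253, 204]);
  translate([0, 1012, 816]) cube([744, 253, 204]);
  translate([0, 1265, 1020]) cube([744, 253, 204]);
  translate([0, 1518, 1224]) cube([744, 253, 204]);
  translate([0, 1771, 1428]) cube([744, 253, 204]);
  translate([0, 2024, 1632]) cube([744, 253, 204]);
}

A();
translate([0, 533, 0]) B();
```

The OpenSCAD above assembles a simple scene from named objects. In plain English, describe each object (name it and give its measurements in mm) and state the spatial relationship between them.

A is a simple wooden stool: a rectangular seat 353 mm (x) by 263 mm (y), 27 mm thick, top face at z = 406 mm, on four square legs, each 40×40 mm in cross-section. The legs rest on z = 0, each flush with a corner of the seat. Four stretchers, 40 mm wide and 27 mm tall, connect adjacent legs with their undersides at z = 85 mm, each running between the inner faces of the legs it joins and aligned with the legs' outer faces on the other axis.

B is a straight staircase of 9 solid steps. Each step is 744 mm wide (x), 253 mm deep (y, the going) and 204 mm tall (the rise). The first step rests on the floor; each subsequent step sits one going further in +y and one rise higher in +z, directly behind and above the previous step with no overlap.

The staircase is on the floor beside the stool on its +y side.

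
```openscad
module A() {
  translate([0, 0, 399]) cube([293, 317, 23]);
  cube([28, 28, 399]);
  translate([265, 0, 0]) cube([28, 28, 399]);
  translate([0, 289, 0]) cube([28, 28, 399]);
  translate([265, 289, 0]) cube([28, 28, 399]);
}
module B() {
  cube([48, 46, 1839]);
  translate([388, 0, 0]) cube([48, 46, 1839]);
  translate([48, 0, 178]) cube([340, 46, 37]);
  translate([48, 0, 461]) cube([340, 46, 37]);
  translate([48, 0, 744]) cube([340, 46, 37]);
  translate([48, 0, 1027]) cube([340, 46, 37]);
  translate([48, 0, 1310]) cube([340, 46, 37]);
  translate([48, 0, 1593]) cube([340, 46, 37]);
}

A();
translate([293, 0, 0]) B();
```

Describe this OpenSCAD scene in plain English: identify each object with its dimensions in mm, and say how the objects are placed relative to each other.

A is a four-legged stool. The seat is a 293×317×23 mm slab whose top surface is at z = 422 mm; four square legs, each 28×28 mm in cross-section, run from the floor (z = 0) to the underside of the seat, each flush with a corner of the seat.

B is a straight ladder. Two 48×46 mm vertical rails, 1839 mm tall, stand 436 mm apart (outside-to-outside) with their front faces coplanar on the −y side. 6 rungs, each 46 mm deep and 37 mm tall, span between the inner faces of the rails, front faces flush with the rails. The lowest rung's underside is at z = 178 mm and rungs are spaced 283 mm apart (underside to underside).

The ladder is against the stool's +x side, with their −y faces flush.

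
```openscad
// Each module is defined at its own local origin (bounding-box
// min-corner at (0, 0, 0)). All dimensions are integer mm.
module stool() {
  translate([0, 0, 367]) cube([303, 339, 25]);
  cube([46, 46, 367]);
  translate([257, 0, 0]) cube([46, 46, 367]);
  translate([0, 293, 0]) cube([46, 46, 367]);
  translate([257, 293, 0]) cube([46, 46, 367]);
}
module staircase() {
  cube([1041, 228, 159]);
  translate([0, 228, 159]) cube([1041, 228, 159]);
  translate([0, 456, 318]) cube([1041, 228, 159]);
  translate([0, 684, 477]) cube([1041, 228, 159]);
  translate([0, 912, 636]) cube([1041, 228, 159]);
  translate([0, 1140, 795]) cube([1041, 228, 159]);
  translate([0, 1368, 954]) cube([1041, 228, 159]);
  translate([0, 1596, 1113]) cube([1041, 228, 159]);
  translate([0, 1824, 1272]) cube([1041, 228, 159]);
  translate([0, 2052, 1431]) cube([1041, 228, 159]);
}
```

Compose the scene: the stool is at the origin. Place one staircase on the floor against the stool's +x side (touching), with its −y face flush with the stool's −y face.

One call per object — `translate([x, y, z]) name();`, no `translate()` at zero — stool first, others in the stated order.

stool();
translate([303, 0, 0]) staircase();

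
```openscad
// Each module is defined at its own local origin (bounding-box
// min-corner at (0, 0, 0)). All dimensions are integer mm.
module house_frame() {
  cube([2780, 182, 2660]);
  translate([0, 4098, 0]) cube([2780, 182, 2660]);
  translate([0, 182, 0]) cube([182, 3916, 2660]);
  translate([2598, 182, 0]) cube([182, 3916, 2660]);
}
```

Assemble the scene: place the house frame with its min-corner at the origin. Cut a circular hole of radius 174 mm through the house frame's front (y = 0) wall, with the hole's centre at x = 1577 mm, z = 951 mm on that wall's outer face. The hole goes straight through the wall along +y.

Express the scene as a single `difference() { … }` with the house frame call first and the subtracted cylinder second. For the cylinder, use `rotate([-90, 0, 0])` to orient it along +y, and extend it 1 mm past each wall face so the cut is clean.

difference() {
  house_frame();
  translate([1577, -1, 951]) rotate([-90, 0, 0]) cylinder(h = 184, r = 174);
}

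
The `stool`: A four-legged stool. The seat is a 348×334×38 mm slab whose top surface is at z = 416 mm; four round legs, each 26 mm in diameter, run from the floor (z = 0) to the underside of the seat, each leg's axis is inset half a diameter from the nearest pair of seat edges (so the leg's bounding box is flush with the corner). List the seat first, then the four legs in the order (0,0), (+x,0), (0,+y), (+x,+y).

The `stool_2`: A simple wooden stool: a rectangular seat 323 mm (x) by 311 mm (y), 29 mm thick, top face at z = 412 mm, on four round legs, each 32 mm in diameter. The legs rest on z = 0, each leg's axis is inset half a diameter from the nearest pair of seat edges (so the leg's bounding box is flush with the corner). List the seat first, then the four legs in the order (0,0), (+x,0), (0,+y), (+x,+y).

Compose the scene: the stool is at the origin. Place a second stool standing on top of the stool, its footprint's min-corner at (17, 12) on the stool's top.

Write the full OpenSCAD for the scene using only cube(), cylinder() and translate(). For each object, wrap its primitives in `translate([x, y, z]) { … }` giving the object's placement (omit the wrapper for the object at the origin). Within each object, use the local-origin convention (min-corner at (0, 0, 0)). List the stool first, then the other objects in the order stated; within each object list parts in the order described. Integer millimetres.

translate([0, 0, 378]) cube([348, 334, 38]);
translate([13, 13, 0]) cylinder(h = 378, r = 13);
translate([335, 13, 0]) cylinder(h = 378, r = 13);
translate([13, 321, 0]) cylinder(h = 378, r = 13);
translate([335, 321, 0]) cylinder(h = 378, r = 13);
translate([17, 12, 416]) {
  translate([0, 0, 383]) cube([323, 311, 29]);
  translate([16, 16, 0]) cylinder(h = 383, r = 16);
  translate([307, 16, 0]) cylinder(h = 383, r = 16);
  translate([16, 295, 0]) cylinder(h = 383, r = 16);
  translate([307, 295, 0]) cylinder(h = 383, r = 16);
}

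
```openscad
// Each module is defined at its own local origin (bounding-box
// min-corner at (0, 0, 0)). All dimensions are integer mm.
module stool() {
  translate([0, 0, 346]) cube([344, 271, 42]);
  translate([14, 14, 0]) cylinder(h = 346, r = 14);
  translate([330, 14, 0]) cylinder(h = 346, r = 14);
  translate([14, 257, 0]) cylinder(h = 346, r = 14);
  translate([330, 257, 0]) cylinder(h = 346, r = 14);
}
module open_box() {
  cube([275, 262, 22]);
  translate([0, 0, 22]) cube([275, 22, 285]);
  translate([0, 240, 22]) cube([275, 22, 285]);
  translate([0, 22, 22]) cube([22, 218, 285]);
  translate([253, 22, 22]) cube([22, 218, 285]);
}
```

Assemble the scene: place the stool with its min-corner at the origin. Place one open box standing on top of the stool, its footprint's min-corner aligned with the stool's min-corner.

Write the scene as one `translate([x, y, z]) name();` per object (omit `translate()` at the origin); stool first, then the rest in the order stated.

stool();
translate([0, 0, 388]) open_box();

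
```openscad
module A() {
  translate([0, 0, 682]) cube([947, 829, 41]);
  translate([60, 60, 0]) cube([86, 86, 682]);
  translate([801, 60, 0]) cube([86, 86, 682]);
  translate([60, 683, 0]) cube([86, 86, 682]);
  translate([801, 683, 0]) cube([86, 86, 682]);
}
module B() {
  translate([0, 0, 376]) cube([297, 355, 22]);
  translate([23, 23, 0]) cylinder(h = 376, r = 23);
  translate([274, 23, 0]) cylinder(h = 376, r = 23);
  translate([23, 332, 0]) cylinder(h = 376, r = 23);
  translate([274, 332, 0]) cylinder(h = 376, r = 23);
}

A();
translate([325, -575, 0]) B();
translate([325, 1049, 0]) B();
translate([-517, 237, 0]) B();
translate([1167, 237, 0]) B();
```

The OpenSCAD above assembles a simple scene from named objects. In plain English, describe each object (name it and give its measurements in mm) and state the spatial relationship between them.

A is a table: top 947 mm (x) × 829 mm (y), 41 mm thick, upper face at z = 723 mm, on four 86×86 mm square legs, each inset 60 mm from the nearest pair of top edges, running from z = 0 to the bottom of the top.

B is a four-legged stool. The seat is a 297×355×22 mm slab whose top surface is at z = 398 mm; four round legs, each 46 mm in diameter, run from the floor (z = 0) to the underside of the seat, each leg's axis is inset half a diameter from the nearest pair of seat edges (so the leg's bounding box is flush with the corner).

Four stools sit around the table at the −y, +y, −x, +x sides.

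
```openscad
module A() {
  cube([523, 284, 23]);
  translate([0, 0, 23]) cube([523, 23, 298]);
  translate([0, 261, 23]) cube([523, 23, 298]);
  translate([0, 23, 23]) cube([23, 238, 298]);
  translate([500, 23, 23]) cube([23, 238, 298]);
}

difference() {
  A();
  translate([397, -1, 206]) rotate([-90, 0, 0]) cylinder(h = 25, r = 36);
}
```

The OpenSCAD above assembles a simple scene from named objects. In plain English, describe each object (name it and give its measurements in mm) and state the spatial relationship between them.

A is an open-topped rectangular box: outside dimensions 523×284×321 mm, with a uniform wall and base thickness of 23 mm. The base is a full 523×284 slab on the floor; four walls sit on top of the base. The front and back walls (the −y and +y sides) span the full width; the two side walls fit between them.

The open box has a circular hole of radius 36 mm through its front wall, centred at (x = 397, z = 206).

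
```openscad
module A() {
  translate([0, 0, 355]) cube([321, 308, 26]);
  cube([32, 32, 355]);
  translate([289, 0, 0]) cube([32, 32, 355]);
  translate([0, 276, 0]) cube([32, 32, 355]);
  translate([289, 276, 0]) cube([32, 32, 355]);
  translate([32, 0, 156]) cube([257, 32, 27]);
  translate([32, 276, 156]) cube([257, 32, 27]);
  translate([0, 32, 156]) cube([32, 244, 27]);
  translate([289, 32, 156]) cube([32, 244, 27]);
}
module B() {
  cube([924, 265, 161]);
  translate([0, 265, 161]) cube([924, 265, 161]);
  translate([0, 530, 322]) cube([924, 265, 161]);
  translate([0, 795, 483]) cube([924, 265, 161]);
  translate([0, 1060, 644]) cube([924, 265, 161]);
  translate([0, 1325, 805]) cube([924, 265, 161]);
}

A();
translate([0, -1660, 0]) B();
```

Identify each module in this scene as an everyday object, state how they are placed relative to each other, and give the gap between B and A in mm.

The staircase's nearest face is 70 mm from the stool's −y face.

A is a stool. B is a staircase. The staircase is on the floor beside the stool on its −y side. The gap between the staircase and the stool is 70 mm.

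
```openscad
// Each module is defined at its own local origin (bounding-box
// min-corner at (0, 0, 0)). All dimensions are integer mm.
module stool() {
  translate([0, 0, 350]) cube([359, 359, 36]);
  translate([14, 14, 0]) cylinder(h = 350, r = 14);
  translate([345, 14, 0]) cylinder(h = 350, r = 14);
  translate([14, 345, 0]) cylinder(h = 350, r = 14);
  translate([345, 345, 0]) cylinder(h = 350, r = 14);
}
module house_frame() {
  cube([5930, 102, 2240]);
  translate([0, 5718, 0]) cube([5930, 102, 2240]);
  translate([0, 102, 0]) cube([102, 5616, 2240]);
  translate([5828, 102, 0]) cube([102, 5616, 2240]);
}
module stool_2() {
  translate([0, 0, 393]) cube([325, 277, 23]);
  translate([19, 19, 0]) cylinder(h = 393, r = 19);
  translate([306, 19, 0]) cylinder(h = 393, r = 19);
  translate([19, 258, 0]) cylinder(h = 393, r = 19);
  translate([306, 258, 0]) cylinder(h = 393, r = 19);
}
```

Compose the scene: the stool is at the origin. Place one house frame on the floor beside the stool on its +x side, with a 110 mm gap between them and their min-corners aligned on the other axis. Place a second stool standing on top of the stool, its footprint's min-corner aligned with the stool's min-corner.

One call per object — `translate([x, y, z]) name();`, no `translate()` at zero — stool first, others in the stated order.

stool();
translate([469, 0, 0]) house_frame();
translate([0, 0, 386]) stool_2();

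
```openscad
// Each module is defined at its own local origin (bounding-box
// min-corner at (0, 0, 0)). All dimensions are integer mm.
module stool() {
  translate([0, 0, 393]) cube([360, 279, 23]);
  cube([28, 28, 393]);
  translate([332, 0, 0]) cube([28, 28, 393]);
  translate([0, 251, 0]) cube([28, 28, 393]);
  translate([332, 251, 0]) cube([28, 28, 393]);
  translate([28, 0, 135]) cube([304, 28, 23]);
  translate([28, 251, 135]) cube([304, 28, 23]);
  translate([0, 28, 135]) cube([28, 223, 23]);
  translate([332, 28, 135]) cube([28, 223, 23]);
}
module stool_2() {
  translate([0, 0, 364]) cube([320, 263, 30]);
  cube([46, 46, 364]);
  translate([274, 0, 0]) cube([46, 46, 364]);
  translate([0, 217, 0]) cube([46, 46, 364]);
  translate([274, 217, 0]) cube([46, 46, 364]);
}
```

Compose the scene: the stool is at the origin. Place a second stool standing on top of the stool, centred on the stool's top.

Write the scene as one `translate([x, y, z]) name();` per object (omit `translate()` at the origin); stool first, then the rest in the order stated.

stool();
translate([20, 8, 416]) stool_2();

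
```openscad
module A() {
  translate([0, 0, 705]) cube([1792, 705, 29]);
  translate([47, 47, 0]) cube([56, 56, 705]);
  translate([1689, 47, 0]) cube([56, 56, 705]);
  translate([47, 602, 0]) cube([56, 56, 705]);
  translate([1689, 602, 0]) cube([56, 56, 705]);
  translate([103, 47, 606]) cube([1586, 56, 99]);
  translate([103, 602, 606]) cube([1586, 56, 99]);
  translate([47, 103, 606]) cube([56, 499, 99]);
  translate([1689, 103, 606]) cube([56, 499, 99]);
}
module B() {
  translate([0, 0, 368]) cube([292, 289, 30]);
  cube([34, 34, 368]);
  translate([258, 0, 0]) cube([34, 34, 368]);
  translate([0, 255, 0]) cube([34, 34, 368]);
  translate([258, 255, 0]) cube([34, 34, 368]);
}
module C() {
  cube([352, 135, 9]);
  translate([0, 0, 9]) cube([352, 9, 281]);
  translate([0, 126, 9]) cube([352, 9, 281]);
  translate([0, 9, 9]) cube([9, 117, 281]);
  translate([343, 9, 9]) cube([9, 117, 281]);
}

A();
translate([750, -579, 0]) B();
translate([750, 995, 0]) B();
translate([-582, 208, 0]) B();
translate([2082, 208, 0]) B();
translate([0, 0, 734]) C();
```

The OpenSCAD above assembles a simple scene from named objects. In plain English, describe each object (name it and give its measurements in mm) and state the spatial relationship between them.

A is a table: top 1792 mm (x) × 705 mm (y), 29 mm thick, upper face at z = 734 mm, on four 56×56 mm square legs, each inset 47 mm from the nearest pair of top edges, running from z = 0 to the bottom of the top. Four apron rails, 56 mm thick and 99 mm tall, run between adjacent legs with their top edges flush with the underside of the top and their outer faces flush with the legs' outer faces.

B is a simple wooden stool: a rectangular seat 292 mm (x) by 289 mm (y), 30 mm thick, top face at z = 398 mm, on four square legs, each 34×34 mm in cross-section. The legs rest on z = 0, each flush with a corner of the seat.

C is an open-topped rectangular box: outside dimensions 352×135×290 mm, with a uniform wall and base thickness of 9 mm. The base is a full 352×135 slab on the floor; four walls sit on top of the base. The front and back walls (the −y and +y sides) span the full width; the two side walls fit between them.

Four stools sit around the table at the −y, +y, −x, +x sides. The open box is on top of the table.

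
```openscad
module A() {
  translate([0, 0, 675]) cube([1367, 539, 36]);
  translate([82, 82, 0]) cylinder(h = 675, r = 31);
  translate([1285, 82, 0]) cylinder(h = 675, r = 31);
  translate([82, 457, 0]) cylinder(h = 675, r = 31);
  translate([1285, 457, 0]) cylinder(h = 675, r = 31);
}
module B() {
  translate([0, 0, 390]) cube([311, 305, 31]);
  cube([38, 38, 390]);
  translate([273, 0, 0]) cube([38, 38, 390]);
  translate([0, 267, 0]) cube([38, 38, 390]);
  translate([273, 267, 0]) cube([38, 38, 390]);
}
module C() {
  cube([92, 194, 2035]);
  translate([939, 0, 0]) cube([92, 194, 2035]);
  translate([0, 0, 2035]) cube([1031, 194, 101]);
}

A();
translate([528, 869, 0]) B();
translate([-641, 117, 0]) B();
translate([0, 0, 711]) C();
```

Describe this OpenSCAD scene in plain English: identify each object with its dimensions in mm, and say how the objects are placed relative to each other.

A is a table with a 1367×539 mm rectangular top, 36 mm thick, top surface at z = 711 mm, supported by four round legs of 62 mm diameter, each leg's bounding box inset 51 mm from the nearest pair of top edges, running from the floor.

B is a simple wooden stool: a rectangular seat 311 mm (x) by 305 mm (y), 31 mm thick, top face at z = 421 mm, on four square legs, each 38×38 mm in cross-section. The legs rest on z = 0, each flush with a corner of the seat.

C is a door frame. The clear opening is 847 mm wide and 2035 mm high. Two 92 mm wide jambs, 194 mm deep, stand either side of the opening from the floor to the top of the opening. A 101 mm thick head sits across the top of both jambs, spanning the full outside width of the frame.

Two stools sit around the table at the +y, −x sides. The door frame is on top of the table.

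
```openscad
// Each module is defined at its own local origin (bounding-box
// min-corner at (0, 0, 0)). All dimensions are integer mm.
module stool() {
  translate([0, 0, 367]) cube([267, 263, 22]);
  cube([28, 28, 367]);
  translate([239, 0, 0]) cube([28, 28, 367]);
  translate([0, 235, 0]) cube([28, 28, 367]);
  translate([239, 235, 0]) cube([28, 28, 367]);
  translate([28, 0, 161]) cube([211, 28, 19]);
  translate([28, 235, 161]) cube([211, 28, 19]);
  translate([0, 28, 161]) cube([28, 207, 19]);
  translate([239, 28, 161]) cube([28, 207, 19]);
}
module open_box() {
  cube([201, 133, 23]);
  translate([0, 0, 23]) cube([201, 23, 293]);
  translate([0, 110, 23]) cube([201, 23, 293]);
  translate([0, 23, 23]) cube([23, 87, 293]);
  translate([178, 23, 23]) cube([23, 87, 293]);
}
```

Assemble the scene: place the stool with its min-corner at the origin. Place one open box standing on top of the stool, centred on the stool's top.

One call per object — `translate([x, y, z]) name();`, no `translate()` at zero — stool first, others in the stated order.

stool();
translate([33, 65, 389]) open_box();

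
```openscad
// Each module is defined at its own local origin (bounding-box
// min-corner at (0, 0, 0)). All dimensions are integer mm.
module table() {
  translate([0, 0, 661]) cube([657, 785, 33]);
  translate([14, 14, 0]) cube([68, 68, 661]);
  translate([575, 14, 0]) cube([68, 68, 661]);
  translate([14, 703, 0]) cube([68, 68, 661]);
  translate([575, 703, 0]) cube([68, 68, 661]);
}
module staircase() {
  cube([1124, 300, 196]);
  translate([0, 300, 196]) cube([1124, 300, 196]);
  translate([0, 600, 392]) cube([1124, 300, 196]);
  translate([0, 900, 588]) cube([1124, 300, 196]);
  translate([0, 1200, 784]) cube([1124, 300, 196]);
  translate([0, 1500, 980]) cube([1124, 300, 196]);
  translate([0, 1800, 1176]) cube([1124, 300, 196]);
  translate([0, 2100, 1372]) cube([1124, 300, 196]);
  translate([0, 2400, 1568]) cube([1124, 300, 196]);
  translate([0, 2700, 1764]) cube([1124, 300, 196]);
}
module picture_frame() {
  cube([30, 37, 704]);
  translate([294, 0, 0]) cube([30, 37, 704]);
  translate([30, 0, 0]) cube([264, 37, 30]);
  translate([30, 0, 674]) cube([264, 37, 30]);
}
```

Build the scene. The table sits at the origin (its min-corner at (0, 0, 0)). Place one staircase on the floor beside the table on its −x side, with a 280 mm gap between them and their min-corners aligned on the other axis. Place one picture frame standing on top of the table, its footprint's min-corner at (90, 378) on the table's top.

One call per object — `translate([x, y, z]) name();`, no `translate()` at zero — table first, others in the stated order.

table();
translate([-1404, 0, 0]) staircase();
translate([90, 378, 694]) picture_frame();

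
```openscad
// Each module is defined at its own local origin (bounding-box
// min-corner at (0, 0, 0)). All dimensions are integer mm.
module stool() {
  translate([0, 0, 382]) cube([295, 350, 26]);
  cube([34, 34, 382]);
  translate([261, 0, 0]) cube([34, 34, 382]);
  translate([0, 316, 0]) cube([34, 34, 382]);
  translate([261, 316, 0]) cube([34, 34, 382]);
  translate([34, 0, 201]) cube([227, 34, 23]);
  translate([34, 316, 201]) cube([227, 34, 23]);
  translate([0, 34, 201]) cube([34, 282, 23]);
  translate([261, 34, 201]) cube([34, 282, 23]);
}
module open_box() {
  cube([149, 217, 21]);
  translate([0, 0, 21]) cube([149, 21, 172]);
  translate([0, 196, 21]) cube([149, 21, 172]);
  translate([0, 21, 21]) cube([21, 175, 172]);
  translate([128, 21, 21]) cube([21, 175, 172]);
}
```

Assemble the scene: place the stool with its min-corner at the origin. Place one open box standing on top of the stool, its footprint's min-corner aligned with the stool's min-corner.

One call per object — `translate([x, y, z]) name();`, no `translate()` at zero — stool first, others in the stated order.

stool();
translate([0, 0, 408]) open_box();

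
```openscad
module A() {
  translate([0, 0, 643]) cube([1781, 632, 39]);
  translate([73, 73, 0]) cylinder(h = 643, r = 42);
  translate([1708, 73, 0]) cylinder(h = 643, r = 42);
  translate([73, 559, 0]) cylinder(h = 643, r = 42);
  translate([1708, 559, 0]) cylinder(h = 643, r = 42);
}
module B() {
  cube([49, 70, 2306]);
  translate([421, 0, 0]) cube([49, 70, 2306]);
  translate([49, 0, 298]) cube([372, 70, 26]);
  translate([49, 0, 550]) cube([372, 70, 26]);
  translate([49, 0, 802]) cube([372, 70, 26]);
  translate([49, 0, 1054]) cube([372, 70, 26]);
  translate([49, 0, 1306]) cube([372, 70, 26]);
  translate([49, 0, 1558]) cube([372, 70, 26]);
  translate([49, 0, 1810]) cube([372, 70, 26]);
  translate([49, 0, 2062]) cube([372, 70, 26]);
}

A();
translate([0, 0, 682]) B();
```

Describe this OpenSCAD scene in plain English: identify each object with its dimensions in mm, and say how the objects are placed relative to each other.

A is a table: top 1781 mm (x) × 632 mm (y), 39 mm thick, upper face at z = 682 mm, on four round legs of 84 mm diameter, each leg's bounding box inset 31 mm from the nearest pair of top edges, running from z = 0 to the bottom of the top.

B is a straight ladder. Two 49×70 mm vertical rails, 2306 mm tall, stand 470 mm apart (outside-to-outside) with their front faces coplanar on the −y side. 8 rungs, each 70 mm deep and 26 mm tall, span between the inner faces of the rails, front faces flush with the rails. The lowest rung's underside is at z = 298 mm and rungs are spaced 252 mm apart (underside to underside).

The ladder is on top of the table.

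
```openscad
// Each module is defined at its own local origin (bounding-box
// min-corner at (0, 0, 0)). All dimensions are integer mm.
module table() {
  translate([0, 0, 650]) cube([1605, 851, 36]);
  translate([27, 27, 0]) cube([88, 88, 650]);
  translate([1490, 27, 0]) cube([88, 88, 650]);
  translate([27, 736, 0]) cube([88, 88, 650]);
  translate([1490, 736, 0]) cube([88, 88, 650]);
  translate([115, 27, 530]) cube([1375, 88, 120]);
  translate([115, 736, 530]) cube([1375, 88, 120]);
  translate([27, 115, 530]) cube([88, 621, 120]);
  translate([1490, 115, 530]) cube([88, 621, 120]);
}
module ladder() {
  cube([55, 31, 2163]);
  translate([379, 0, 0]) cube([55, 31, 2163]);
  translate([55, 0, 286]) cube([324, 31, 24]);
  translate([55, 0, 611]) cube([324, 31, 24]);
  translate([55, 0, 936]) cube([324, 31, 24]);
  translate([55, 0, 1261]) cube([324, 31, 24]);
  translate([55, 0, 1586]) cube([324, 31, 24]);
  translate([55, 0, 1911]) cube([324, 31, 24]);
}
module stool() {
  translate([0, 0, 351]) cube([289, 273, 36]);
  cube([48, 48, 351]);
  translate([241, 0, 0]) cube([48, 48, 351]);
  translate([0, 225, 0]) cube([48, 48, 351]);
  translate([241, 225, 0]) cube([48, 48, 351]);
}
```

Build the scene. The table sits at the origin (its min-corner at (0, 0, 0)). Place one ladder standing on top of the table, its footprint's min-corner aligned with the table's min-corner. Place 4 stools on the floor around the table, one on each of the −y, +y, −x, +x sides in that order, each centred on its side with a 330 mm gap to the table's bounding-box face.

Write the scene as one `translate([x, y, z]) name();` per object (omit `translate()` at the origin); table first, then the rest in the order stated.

table();
translate([0, 0, 686]) ladder();
translate([658, -603, 0]) stool();
translate([658, 1181, 0]) stool();
translate([-619, 289, 0]) stool();
translate([1935, 289, 0]) stool();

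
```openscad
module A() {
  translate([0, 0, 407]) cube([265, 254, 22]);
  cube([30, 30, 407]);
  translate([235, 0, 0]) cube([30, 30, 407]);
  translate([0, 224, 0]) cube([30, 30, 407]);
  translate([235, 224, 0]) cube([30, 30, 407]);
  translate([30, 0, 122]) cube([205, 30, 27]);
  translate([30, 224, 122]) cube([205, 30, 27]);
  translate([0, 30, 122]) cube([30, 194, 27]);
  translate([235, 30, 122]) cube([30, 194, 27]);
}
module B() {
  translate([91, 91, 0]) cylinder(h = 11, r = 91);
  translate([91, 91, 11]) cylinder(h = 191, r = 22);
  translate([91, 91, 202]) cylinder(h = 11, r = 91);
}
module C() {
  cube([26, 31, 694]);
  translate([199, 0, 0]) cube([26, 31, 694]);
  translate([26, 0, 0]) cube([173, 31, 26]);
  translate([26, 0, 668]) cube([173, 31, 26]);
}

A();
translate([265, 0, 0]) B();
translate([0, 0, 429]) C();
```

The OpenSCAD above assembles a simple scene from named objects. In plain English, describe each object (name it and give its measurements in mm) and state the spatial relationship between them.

A is a simple wooden stool: a rectangular seat 265 mm (x) by 254 mm (y), 22 mm thick, top face at z = 429 mm, on four square legs, each 30×30 mm in cross-section. The legs rest on z = 0, each flush with a corner of the seat. Four stretchers, 30 mm wide and 27 mm tall, connect adjacent legs with their undersides at z = 122 mm, each running between the inner faces of the legs it joins and aligned with the legs' outer faces on the other axis.

B is a spool: two coaxial disc flanges of radius 91 mm and thickness 11 mm, joined by a core cylinder of radius 22 mm and height 191 mm. The lower flange rests on z = 0 and the three cylinders share a vertical axis.

C is a picture frame with a 173×642 mm rectangular opening (x by z) and a uniform 26 mm border on every side. Frame depth is 31 mm along y. It is built from two vertical stiles running the full outside height and two horizontal rails spanning the gap between the stiles.

The spool is against the stool's +x side, with their −y faces flush. The picture frame is on top of the stool.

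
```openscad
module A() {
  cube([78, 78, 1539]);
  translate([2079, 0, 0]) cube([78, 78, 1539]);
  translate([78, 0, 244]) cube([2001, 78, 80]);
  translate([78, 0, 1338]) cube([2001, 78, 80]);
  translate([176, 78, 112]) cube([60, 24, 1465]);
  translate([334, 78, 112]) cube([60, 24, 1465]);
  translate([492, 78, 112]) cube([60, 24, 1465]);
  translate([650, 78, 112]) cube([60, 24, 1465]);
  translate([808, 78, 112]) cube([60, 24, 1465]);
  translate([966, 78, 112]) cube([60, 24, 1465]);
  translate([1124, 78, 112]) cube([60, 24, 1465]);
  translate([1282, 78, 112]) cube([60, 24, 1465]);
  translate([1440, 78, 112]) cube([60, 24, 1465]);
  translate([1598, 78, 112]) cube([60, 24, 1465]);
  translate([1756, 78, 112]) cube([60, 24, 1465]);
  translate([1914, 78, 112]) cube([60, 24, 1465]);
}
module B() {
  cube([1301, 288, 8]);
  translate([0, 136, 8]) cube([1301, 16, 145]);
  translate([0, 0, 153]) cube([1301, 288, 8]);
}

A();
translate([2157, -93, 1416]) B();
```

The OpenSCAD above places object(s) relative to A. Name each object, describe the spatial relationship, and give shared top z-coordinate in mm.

A is a fence section. B is an I-beam. The I-beam is beside the fence section with their tops flush at z = 1577. The shared top z-coordinate is 1577 mm.

Both tops at z = 1577 mm.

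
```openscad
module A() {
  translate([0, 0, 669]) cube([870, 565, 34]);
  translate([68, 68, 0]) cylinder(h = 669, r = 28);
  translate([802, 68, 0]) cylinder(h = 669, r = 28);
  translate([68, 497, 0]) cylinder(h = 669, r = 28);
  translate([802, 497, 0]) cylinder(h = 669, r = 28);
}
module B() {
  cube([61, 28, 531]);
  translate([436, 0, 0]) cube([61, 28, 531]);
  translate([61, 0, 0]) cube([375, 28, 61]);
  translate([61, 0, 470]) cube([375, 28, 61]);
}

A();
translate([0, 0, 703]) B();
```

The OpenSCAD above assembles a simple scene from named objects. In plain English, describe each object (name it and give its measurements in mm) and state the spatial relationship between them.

A is a table: top 870 mm (x) × 565 mm (y), 34 mm thick, upper face at z = 703 mm, on four round legs of 56 mm diameter, each leg's bounding box inset 40 mm from the nearest pair of top edges, running from z = 0 to the bottom of the top.

B is a rectangular picture frame lying in the x–z plane (depth along y). The opening is 375 mm wide (x) by 409 mm tall (z), surrounded by a border 61 mm wide on all four sides. The frame is 28 mm deep and is made of two full-height vertical stiles with two horizontal rails fitted between them.

The picture frame is on top of the table.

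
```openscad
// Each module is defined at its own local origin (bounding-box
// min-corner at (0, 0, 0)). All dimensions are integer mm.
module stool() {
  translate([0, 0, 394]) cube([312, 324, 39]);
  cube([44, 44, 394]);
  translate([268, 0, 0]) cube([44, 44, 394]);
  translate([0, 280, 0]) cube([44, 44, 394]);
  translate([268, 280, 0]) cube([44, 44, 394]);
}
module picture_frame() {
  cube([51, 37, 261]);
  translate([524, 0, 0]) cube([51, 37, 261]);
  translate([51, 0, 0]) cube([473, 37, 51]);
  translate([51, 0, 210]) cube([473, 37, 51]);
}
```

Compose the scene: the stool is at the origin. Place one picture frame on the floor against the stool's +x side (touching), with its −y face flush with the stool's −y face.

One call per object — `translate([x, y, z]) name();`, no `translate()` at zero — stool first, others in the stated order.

stool();
translate([312, 0, 0]) picture_frame();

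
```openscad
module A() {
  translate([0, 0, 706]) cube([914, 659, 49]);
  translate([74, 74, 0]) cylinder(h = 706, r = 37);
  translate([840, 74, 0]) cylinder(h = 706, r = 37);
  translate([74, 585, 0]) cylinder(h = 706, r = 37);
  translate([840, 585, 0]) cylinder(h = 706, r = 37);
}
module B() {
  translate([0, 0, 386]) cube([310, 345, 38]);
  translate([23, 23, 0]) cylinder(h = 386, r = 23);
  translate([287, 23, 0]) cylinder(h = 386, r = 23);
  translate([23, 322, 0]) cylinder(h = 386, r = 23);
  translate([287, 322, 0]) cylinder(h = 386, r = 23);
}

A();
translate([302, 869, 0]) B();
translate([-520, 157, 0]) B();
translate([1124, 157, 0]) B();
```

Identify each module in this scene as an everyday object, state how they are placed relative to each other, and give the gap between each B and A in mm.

A is a table. B is a stool. Three stools sit around the table at the +y, −x, +x sides. The gap between each stool and the table is 210 mm.

Each stool's nearest face is 210 mm from the table's bounding box.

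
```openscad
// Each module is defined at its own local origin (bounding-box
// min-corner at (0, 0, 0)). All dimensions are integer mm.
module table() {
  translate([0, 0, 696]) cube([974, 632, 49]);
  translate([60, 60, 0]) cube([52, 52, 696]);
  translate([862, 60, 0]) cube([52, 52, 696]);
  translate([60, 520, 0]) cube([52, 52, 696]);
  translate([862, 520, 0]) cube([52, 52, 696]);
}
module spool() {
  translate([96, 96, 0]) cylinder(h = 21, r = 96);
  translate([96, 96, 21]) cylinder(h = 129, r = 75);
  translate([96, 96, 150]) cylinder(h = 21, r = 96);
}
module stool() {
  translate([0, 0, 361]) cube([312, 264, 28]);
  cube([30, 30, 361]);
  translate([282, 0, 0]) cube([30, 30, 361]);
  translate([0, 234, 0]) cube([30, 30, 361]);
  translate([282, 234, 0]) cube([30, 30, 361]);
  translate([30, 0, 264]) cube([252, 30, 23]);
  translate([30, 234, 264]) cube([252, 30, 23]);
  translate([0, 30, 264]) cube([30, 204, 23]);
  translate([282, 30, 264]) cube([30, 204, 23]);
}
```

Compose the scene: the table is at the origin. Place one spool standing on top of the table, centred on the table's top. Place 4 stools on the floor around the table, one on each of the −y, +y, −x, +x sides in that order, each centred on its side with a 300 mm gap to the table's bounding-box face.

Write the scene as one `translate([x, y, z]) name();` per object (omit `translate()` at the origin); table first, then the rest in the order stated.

table();
translate([391, 220, 745]) spool();
translate([331, -564, 0]) stool();
translate([331, 932, 0]) stool();
translate([-612, 184, 0]) stool();
translate([1274, 184, 0]) stool();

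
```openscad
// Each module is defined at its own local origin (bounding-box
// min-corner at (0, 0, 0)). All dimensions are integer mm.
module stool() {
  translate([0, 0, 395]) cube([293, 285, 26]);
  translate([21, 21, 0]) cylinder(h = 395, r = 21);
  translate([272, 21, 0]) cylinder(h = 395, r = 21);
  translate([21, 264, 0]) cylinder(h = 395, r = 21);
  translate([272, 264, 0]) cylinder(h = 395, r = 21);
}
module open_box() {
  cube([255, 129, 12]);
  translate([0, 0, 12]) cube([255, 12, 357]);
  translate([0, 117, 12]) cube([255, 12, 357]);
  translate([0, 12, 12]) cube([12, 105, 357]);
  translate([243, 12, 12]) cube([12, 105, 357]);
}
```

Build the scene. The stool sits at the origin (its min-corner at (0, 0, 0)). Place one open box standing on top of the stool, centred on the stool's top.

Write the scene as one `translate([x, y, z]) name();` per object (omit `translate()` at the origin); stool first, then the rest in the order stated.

stool();
translate([19, 78, 421]) open_box();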